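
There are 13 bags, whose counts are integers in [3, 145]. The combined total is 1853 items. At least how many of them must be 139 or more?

If only k of them are at least 139, the other 13 − k are at most 138, so the total is at most k·145 + (13 − k)·138.
This must reach 1853, so k·145 + (13 − k)·138 ≥ 1853, giving k ≥ 9.
Exactly 9 works: 9 values at 145 and 4 at 138 total 1857; lower one of the high values by 4 (still ≥ 139) to hit 1853.

9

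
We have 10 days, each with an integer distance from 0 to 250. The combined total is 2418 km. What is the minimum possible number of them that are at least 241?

Each value short of 241 is at most 240, costing at least 250 − 240 = 10 against the maximum total of 2500.
We can afford to lose at most 2500 − 2418 = 82, so at most ⌊82/10⌋ = 8 fall short, and at least 2 are ≥ 241.
Exactly 2 works: 2 values at 250 and 8 at 240 total 2420; lower one of the high values by 2 (still ≥ 241) to hit 2418.

2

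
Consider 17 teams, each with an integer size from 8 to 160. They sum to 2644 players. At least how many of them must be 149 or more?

11

If only k of them are at least 149, the other 17 − k are at most 148, so the total is at most k·160 + (17 − k)·148.
This must reach 2644, so k·160 + (17 − k)·148 ≥ 2644, giving k ≥ 11.
Exactly 11 works: 11 values at 160 and 6 at 148 total 2648; lower one of the high values by 4 (still ≥ 149) to hit 2644.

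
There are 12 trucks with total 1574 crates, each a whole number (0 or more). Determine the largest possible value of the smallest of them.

131

The average is 1574/12 < 132, so some value is ≤ 131.
Achievable: 10 of them at 131 and 2 at 132 total 1574.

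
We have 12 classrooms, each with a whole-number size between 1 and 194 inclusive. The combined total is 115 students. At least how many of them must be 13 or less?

5

If only k of them are at most 13, the other 12 − k are at least 14, so the total is at least (12 − k)·14 + k·1.
This is ≤ 115, so (12 − k)·14 + 1k ≤ 115, which gives k ≥ 5.
Exactly 5 works: 5 values at 1 and 7 at 14 total 103; raise one of the low values by 12 (still ≤ 13) to hit 115.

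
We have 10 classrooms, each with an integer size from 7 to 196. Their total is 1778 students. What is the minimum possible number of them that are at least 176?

If only k of them are at least 176, the other 10 − k are at most 175, so the total is at most k·196 + (10 − k)·175.
This must reach 1778, so k·196 + (10 − k)·175 ≥ 1778, giving k ≥ 2.
Exactly 2 works: 2 values at 196 and 8 at 175 total 1792; lower one of the high values by 14 (still ≥ 176) to hit 1778.

2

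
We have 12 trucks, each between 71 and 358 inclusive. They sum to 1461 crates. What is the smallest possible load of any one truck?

To make one truck as small as possible, make the other 11 as large as possible.
The other 11 can take up 11 × 358 = 3938 ≥ 1461 − 71, so one truck can sit at its floor of 71.
Achievable: one at 71 and the other 11 totalling 1390, which fits since 11 × 71 ≤ 1390 ≤ 11 × 358.

71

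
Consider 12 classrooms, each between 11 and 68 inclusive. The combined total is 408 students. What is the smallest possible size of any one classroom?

Minimizing one value means maximizing the remaining 11.
The other 11 can take up 11 × 68 = 748 ≥ 408 − 11, so one classroom can sit at its floor of 11.
Achievable: one at 11 and the other 11 totalling 397, which fits since 11 × 11 ≤ 397 ≤ 11 × 68.

11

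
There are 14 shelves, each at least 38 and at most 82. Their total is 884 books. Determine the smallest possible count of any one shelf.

38

To make one shelf as small as possible, make the other 13 as large as possible.
The other 13 can take up 13 × 82 = 1066 ≥ 884 − 38, so one shelf can sit at its floor of 38.
Achievable: one at 38 and the other 13 totalling 846, which fits since 13 × 38 ≤ 846 ≤ 13 × 82.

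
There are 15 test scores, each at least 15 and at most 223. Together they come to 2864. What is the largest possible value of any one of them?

223

Maximizing one value means minimizing the remaining 14.
The other 14 contribute at least 14 × 15 = 210, leaving at most 2864 − 210 = 2654.
But each score is capped at 223, so the maximum is 223.
Achievable: one at 223 and the other 14 totalling 2641, which fits since 14 × 15 ≤ 2641 ≤ 14 × 223.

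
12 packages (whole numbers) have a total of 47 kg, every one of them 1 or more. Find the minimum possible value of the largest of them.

4

The 12 values sum to 47, so their maximum is at least ⌈47/12⌉ = 4.
Taking 1 copy of 3 and 11 copies of 4 gives exactly 47, so 4 is attained.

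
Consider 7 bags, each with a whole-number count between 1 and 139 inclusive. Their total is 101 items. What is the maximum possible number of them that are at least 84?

1

Suppose k of them are at least 84. Those contribute at least 84 each and the other 7 − k at least 1 each.
So the total is at least 84k + 1(7 − k) = 7 + 83k. This must be ≤ 101, giving k ≤ 1.
k = 1 is achieved by 1 value at 84 and 6 at 1, total 90; add 11 to one value (staying below 84) to reach 101.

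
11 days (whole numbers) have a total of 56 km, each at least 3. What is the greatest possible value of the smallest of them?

5

If every one of the 11 were at least 6, the total would be at least 11 × 6 = 66 > 56.
Achievable: 10 of them at 5 and 1 at 6 total 56.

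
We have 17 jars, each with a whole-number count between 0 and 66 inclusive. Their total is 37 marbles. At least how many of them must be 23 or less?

16

If only k of them are at most 23, the other 17 − k are at least 24, so the total is at least (17 − k)·24 + k·0.
This is ≤ 37, so (17 − k)·24 + 0k ≤ 37, which gives k ≥ 16.
Exactly 16 works: 16 values at 0 and 1 at 24 total 24; raise one of the low values by 13 (still ≤ 23) to hit 37.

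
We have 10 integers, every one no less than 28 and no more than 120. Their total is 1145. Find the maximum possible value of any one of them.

120

To make one integer as large as possible, make the other 9 as small as possible.
The other 9 contribute at least 9 × 28 = 252, leaving at most 1145 − 252 = 893.
But each integer is capped at 120, so the maximum is 120.
Achievable: one at 120 and the other 9 totalling 1025, which fits since 9 × 28 ≤ 1025 ≤ 9 × 120.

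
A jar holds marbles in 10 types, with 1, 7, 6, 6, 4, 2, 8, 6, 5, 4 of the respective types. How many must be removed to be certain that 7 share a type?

47

In the worst case you take as many as possible of each type without reaching 7: 1 + 6 + 6 + 6 + 4 + 2 + 6 + 6 + 5 + 4 = 46.
The next one must give 7 of some type, so 46 + 1 = 47.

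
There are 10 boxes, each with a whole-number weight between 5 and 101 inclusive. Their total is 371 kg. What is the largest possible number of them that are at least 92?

3

With k values at 92 or above and the rest at least 5, the sum is at least 50 + 87k.
Since the sum is 371, we need 87k ≤ 321, i.e. k ≤ 3.
k = 3 is achieved by 3 values at 92 and 7 at 5, total 311; add 60 to one value (staying below 92) to reach 371.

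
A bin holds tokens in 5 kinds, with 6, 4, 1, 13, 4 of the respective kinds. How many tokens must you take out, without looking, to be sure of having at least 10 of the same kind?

25

In the worst case you take as many as possible of each kind without reaching 10: 6 + 4 + 1 + 9 + 4 = 24.
The next one must give 10 of some kind, so 24 + 1 = 25.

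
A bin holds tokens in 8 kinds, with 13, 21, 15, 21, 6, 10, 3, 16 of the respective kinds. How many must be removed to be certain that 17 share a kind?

96

In the worst case you take as many as possible of each kind without reaching 17: 13 + 16 + 15 + 16 + 6 + 10 + 3 + 16 = 95.
The next one must give 17 of some kind, so 95 + 1 = 96.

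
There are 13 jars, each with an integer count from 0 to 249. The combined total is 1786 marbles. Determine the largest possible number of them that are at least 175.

If k of the values are ≥ 175, the total is ≥ 175k + 0(13 − k).
Setting 175k + 0(13 − k) ≤ 1786 gives 175k ≤ 1786, so k ≤ 10.
k = 10 is achieved by 10 values at 175 and 3 at 0, total 1750; add 36 to one value (staying below 175) to reach 1786.

10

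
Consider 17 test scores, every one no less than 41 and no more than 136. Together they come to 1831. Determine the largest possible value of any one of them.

Maximizing one value means minimizing the remaining 16.
The other 16 contribute at least 16 × 41 = 656, leaving at most 1831 − 656 = 1175.
But each score is capped at 136, so the maximum is 136.
Achievable: one at 136 and the other 16 totalling 1695, which fits since 16 × 41 ≤ 1695 ≤ 16 × 136.

136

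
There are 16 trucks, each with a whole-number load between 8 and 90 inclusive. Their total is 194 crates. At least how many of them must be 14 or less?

7

Each value above 14 is at least 15, contributing at least 15 − 8 = 7 above the floor 8.
The sum exceeds the floor total 128 by 66, so at most ⌊66/7⌋ = 9 exceed 14, and at least 7 are ≤ 14.
Exactly 7 works: 7 values at 8 and 9 at 15 total 191; raise one of the low values by 3 (still ≤ 14) to hit 194.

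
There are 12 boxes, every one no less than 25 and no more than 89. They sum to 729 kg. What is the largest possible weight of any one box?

89

To make one box as large as possible, make the other 11 as small as possible.
The other 11 contribute at least 11 × 25 = 275, leaving at most 729 − 275 = 454.
But each box is capped at 89, so the maximum is 89.
Achievable: one at 89 and the other 11 totalling 640, which fits since 11 × 25 ≤ 640 ≤ 11 × 89.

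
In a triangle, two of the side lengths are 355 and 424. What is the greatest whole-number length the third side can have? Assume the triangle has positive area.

The third side must be less than 355 + 424 = 779.
The largest integer below 779 is 778.

778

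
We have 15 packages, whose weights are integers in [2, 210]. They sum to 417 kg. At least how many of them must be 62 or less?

Let j be the number exceeding 62. Then the total is ≥ 63·j + 2·(15 − j) = 30 + 61j.
So 61j ≤ 387 and j ≤ 6; hence at least 15 − 6 = 9 are ≤ 62.
Exactly 9 works: 9 values at 2 and 6 at 63 total 396; raise one of the low values by 21 (still ≤ 62) to hit 417.

9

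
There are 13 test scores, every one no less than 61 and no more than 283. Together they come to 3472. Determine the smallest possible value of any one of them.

76

Minimizing one value means maximizing the remaining 12.
The other 12 contribute at most 12 × 283 = 3396, leaving at least 3472 − 3396 = 76.
Since 76 ≥ 61, this is achievable: one at 76 and 12 at 283.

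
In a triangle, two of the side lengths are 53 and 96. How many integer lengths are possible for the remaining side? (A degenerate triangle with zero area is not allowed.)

The triangle inequality gives |53 − 96| < c < 53 + 96, i.e. 43 < c < 149.
So c can be any integer from 44 to 148: 105 values.

105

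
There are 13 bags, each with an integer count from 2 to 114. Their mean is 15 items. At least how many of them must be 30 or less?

8

The total is 13 × 15 = 195.
If only k of them are at most 30, the other 13 − k are at least 31, so the total is at least (13 − k)·31 + k·2.
This is ≤ 195, so (13 − k)·31 + 2k ≤ 195, which gives k ≥ 8.
Exactly 8 works: 8 values at 2 and 5 at 31 total 171; raise one of the low values by 24 (still ≤ 30) to hit 195.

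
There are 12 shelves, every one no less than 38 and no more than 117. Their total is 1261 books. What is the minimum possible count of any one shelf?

38

Minimizing one value means maximizing the remaining 11.
The other 11 can take up 11 × 117 = 1287 ≥ 1261 − 38, so one shelf can sit at its floor of 38.
Achievable: one at 38 and the other 11 totalling 1223, which fits since 11 × 38 ≤ 1223 ≤ 11 × 117.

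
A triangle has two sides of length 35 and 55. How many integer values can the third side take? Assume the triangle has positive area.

69

The triangle inequality gives |35 − 55| < c < 35 + 55, i.e. 20 < c < 90.
So c can be any integer from 21 to 89: 69 values.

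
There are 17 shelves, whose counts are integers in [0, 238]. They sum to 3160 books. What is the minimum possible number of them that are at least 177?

3

Suppose at most 17 − j of them reach 177; then j values are ≤ 176 and the rest ≤ 238.
The total is then ≤ 176·j + 238·(17 − j) = 4046 − 62j. For this to be ≥ 3160 we need j ≤ 14, so at least 17 − 14 = 3 must reach 177.
Exactly 3 works: 3 values at 238 and 14 at 176 total 3178; lower one of the high values by 18 (still ≥ 177) to hit 3160.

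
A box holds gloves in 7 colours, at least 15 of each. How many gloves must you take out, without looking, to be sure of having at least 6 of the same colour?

36

In the worst case you draw 5 of each of the 7 colours: 7 × 5 = 35.
One more forces 6 of some colour, so 35 + 1 = 36.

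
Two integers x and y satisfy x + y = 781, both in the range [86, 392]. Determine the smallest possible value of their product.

152488

For a fixed sum, xy is smallest when x and y are as far apart as possible.
The extreme feasible split is x = 389, y = 392, giving xy = 152488.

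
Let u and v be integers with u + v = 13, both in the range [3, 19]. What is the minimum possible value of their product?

30

uv = u(13 − u) is concave in u, so over [3, 10] it is minimized at an endpoint.
The extreme feasible split is u = 3, v = 10, giving uv = 30.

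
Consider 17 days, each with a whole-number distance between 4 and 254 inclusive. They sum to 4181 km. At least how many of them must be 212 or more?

14

If only k of them are at least 212, the other 17 − k are at most 211, so the total is at most k·254 + (17 − k)·211.
This must reach 4181, so k·254 + (17 − k)·211 ≥ 4181, giving k ≥ 14.
Exactly 14 works: 14 values at 254 and 3 at 211 total 4189; lower one of the high values by 8 (still ≥ 212) to hit 4181.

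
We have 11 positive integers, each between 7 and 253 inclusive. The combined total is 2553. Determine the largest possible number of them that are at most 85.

Suppose k of them are at most 85. Those contribute at most 85 each and the rest at most 253 each.
So the total is at most 85k + 253(11 − k) = 2783 − 168k. This must still be ≥ 2553, so k ≤ 1.
k = 1 is achieved by 1 value at 85 and 10 at 253, total 2615; lower one of the 253's by 62 (still > 85) to reach 2553.

1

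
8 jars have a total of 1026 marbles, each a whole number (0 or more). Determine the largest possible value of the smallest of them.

If every one of the 8 were at least 129, the total would be at least 8 × 129 = 1032 > 1026.
Equality holds with 6 values of 128 and 2 values of 129.

128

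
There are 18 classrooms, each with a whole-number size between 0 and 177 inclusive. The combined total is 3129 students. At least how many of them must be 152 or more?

16

Suppose at most 18 − j of them reach 152; then j values are ≤ 151 and the rest ≤ 177.
The total is then ≤ 151·j + 177·(18 − j) = 3186 − 26j. For this to be ≥ 3129 we need j ≤ 2, so at least 18 − 2 = 16 must reach 152.
Exactly 16 works: 16 values at 177 and 2 at 151 total 3134; lower one of the high values by 5 (still ≥ 152) to hit 3129.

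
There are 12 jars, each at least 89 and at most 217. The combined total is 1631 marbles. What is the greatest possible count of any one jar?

Maximizing one value means minimizing the remaining 11.
The other 11 contribute at least 11 × 89 = 979, leaving at most 1631 − 979 = 652.
But each jar is capped at 217, so the maximum is 217.
Achievable: one at 217 and the other 11 totalling 1414, which fits since 11 × 89 ≤ 1414 ≤ 11 × 217.

217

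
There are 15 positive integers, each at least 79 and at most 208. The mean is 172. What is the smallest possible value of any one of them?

79

Minimizing one value means maximizing the remaining 14.
The total is 15 × 172 = 2580.
The other 14 can take up 14 × 208 = 2912 ≥ 2580 − 79, so one integer can sit at its floor of 79.
Achievable: one at 79 and the other 14 totalling 2501, which fits since 14 × 79 ≤ 2501 ≤ 14 × 208.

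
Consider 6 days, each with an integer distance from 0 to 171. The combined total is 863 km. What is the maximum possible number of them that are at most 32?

1

Each value at 32 or below falls at least 171 − 32 = 139 short of the ceiling 171.
The ceiling total is 6 × 171 = 1026, and we need 863, so at most ⌊(1026 − 863)/139⌋ = 1 can be that low.
k = 1 is achieved by 1 value at 32 and 5 at 171, total 887; lower one of the 171's by 24 (still > 32) to reach 863.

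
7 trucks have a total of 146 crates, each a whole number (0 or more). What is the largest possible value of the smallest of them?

The average is 146/7 < 21, so some value is ≤ 20.
Equality holds with 1 value of 20 and 6 values of 21.

20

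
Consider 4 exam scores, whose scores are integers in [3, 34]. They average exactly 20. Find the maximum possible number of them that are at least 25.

The total is 4 × 20 = 80.
With k values at 25 or above and the rest at least 3, the sum is at least 12 + 22k.
Since the sum is 80, we need 22k ≤ 68, i.e. k ≤ 3.
k = 3 is achieved by 3 values at 25 and 1 at 3, total 78; add 2 to one value (staying below 25) to reach 80.

3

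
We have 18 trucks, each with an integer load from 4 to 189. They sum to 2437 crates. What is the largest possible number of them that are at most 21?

5

Each value at 21 or below falls at least 189 − 21 = 168 short of the ceiling 189.
The ceiling total is 18 × 189 = 3402, and we need 2437, so at most ⌊(3402 − 2437)/168⌋ = 5 can be that low.
k = 5 is achieved by 5 values at 21 and 13 at 189, total 2562; lower one of the 189's by 125 (still > 21) to reach 2437.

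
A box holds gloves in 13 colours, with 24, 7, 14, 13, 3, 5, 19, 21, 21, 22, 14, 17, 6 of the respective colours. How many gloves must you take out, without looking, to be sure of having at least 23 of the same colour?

In the worst case you take as many as possible of each colour without reaching 23: 22 + 7 + 14 + 13 + 3 + 5 + 19 + 21 + 21 + 22 + 14 + 17 + 6 = 184.
The next one must give 23 of some colour, so 184 + 1 = 185.

185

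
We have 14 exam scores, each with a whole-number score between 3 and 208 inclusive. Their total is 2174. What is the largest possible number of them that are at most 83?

5

Suppose k of them are at most 83. Those contribute at most 83 each and the rest at most 208 each.
So the total is at most 83k + 208(14 − k) = 2912 − 125k. This must still be ≥ 2174, so k ≤ 5.
k = 5 is achieved by 5 values at 83 and 9 at 208, total 2287; lower one of the 208's by 113 (still > 83) to reach 2174.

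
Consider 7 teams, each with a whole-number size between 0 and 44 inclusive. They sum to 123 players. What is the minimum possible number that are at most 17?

Each value above 17 is at least 18, contributing at least 18 − 0 = 18 above the floor 0.
The sum exceeds the floor total 0 by 123, so at most ⌊123/18⌋ = 6 exceed 17, and at least 1 are ≤ 17.
Exactly 1 works: 1 value at 0 and 6 at 18 total 108; raise one of the low values by 15 (still ≤ 17) to hit 123.

1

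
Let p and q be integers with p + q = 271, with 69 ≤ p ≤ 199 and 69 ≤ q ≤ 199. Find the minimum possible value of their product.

Since p + q is fixed, pushing one of them to its bound minimizes the product.
At the endpoint p = 72, q = 271 − 72 = 199, so pq = 72 × 199 = 14328.

14328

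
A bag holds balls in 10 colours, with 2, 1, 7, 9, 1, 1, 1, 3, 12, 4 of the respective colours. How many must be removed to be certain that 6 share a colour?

In the worst case you take as many as possible of each colour without reaching 6: 2 + 1 + 5 + 5 + 1 + 1 + 1 + 3 + 5 + 4 = 28.
The next one must give 6 of some colour, so 28 + 1 = 29.

29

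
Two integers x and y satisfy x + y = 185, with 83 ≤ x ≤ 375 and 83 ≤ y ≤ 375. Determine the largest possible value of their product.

8556

For a fixed sum, the product xy is largest when x and y are as close as possible.
Taking x = 92 and y = 93 (both in [83, 375]) gives xy = 8556.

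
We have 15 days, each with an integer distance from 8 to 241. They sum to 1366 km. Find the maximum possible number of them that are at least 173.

Suppose k of them are at least 173. Those contribute at least 173 each and the other 15 − k at least 8 each.
So the total is at least 173k + 8(15 − k) = 120 + 165k. This must be ≤ 1366, giving k ≤ 7.
k = 7 is achieved by 7 values at 173 and 8 at 8, total 1275; add 91 to one value (staying below 173) to reach 1366.

7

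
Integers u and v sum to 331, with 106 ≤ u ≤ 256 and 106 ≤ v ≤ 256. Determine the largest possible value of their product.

uv = u(331 − u) is maximized when u is as near 331/2 as the bounds allow.
Taking u = 165 and v = 166 (both in [106, 256]) gives uv = 27390.

27390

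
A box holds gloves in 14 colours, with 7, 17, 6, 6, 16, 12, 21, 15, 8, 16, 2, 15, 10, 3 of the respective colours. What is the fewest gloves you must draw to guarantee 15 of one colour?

In the worst case you take as many as possible of each colour without reaching 15: 7 + 14 + 6 + 6 + 14 + 12 + 14 + 14 + 8 + 14 + 2 + 14 + 10 + 3 = 138.
The next one must give 15 of some colour, so 138 + 1 = 139.

139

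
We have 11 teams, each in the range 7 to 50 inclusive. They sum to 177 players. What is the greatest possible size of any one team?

50

To make one team as large as possible, make the other 10 as small as possible.
The other 10 contribute at least 10 × 7 = 70, leaving at most 177 − 70 = 107.
But each team is capped at 50, so the maximum is 50.
Achievable: one at 50 and the other 10 totalling 127, which fits since 10 × 7 ≤ 127 ≤ 10 × 50.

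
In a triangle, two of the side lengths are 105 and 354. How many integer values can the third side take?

The triangle inequality gives |105 − 354| < c < 105 + 354, i.e. 249 < c < 459.
So c can be any integer from 250 to 458: 209 values.

209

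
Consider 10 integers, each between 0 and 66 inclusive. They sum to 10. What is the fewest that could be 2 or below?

7

If only k of them are at most 2, the other 10 − k are at least 3, so the total is at least (10 − k)·3 + k·0.
This is ≤ 10, so (10 − k)·3 + 0k ≤ 10, which gives k ≥ 7.
Exactly 7 works: 7 values at 0 and 3 at 3 total 9; raise one of the low values by 1 (still ≤ 2) to hit 10.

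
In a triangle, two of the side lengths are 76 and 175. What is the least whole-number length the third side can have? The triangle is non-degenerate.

The third side must exceed |76 − 175| = 99.
The smallest integer above 99 is 100.

100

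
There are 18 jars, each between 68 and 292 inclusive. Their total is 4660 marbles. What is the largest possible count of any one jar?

Maximizing one value means minimizing the remaining 17.
The other 17 contribute at least 17 × 68 = 1156, leaving at most 4660 − 1156 = 3504.
But each jar is capped at 292, so the maximum is 292.
Achievable: one at 292 and the other 17 totalling 4368, which fits since 17 × 68 ≤ 4368 ≤ 17 × 292.

292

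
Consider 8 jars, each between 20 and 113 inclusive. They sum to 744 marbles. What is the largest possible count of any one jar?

113

Maximizing one value means minimizing the remaining 7.
The other 7 contribute at least 7 × 20 = 140, leaving at most 744 − 140 = 604.
But each jar is capped at 113, so the maximum is 113.
Achievable: one at 113 and the other 7 totalling 631, which fits since 7 × 20 ≤ 631 ≤ 7 × 113.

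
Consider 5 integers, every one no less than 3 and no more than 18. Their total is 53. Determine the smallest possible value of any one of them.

3

To make one integer as small as possible, make the other 4 as large as possible.
The other 4 can take up 4 × 18 = 72 ≥ 53 − 3, so one integer can sit at its floor of 3.
Achievable: one at 3 and the other 4 totalling 50, which fits since 4 × 3 ≤ 50 ≤ 4 × 18.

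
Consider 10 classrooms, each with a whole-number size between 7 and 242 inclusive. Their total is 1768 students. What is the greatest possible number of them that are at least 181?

9

With k values at 181 or above and the rest at least 7, the sum is at least 70 + 174k.
Since the sum is 1768, we need 174k ≤ 1698, i.e. k ≤ 9.
k = 9 is achieved by 9 values at 181 and 1 at 7, total 1636; add 132 to one value (staying below 181) to reach 1768.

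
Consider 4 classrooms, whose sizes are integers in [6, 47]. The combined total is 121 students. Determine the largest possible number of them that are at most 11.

1

Each value at 11 or below falls at least 47 − 11 = 36 short of the ceiling 47.
The ceiling total is 4 × 47 = 188, and we need 121, so at most ⌊(188 − 121)/36⌋ = 1 can be that low.
k = 1 is achieved by 1 value at 11 and 3 at 47, total 152; lower one of the 47's by 31 (still > 11) to reach 121.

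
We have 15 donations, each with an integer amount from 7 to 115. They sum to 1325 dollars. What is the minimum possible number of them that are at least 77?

5

If only k of them are at least 77, the other 15 − k are at most 76, so the total is at most k·115 + (15 − k)·76.
This must reach 1325, so k·115 + (15 − k)·76 ≥ 1325, giving k ≥ 5.
Exactly 5 works: 5 values at 115 and 10 at 76 total 1335; lower one of the high values by 10 (still ≥ 77) to hit 1325.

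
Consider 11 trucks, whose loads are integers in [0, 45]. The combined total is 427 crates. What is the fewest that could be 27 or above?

If only k of them are at least 27, the other 11 − k are at most 26, so the total is at most k·45 + (11 − k)·26.
This must reach 427, so k·45 + (11 − k)·26 ≥ 427, giving k ≥ 8.
Exactly 8 works: 8 values at 45 and 3 at 26 total 438; lower one of the high values by 11 (still ≥ 27) to hit 427.

8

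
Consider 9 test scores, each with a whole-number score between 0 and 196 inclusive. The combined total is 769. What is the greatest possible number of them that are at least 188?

If k of the values are ≥ 188, the total is ≥ 188k + 0(9 − k).
Setting 188k + 0(9 − k) ≤ 769 gives 188k ≤ 769, so k ≤ 4.
k = 4 is achieved by 4 values at 188 and 5 at 0, total 752; add 17 to one value (staying below 188) to reach 769.

4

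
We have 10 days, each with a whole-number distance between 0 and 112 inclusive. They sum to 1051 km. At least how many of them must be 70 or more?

9

If only k of them are at least 70, the other 10 − k are at most 69, so the total is at most k·112 + (10 − k)·69.
This must reach 1051, so k·112 + (10 − k)·69 ≥ 1051, giving k ≥ 9.
Exactly 9 works: 9 values at 112 and 1 at 69 total 1077; lower one of the high values by 26 (still ≥ 70) to hit 1051.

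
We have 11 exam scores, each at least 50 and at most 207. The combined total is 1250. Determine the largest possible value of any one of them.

207

To make one score as large as possible, make the other 10 as small as possible.
The other 10 contribute at least 10 × 50 = 500, leaving at most 1250 − 500 = 750.
But each score is capped at 207, so the maximum is 207.
Achievable: one at 207 and the other 10 totalling 1043, which fits since 10 × 50 ≤ 1043 ≤ 10 × 207.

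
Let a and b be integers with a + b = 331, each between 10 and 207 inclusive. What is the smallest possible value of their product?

For a fixed sum, ab is smallest when a and b are as far apart as possible.
At the endpoint a = 124, b = 331 − 124 = 207, so ab = 124 × 207 = 25668.

25668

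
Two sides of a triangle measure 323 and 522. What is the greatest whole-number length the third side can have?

The third side must be less than 323 + 522 = 845.
The largest integer below 845 is 844.

844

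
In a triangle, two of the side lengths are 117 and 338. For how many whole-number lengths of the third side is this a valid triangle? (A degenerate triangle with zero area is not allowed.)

The triangle inequality gives |117 − 338| < c < 117 + 338, i.e. 221 < c < 455.
So c can be any integer from 222 to 454: 233 values.

233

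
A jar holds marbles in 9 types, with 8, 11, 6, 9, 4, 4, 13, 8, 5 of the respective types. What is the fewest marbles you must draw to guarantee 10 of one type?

In the worst case you take as many as possible of each type without reaching 10: 8 + 9 + 6 + 9 + 4 + 4 + 9 + 8 + 5 = 62.
The next one must give 10 of some type, so 62 + 1 = 63.

63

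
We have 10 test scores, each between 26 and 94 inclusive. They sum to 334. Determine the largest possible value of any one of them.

94

Maximizing one value means minimizing the remaining 9.
The other 9 contribute at least 9 × 26 = 234, leaving at most 334 − 234 = 100.
But each score is capped at 94, so the maximum is 94.
Achievable: one at 94 and the other 9 totalling 240, which fits since 9 × 26 ≤ 240 ≤ 9 × 94.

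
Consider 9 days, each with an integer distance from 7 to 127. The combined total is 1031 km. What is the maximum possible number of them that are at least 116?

8

If k of the values are ≥ 116, the total is ≥ 116k + 7(9 − k).
Setting 116k + 7(9 − k) ≤ 1031 gives 109k ≤ 968, so k ≤ 8.
k = 8 is achieved by 8 values at 116 and 1 at 7, total 935; add 96 to one value (staying below 116) to reach 1031.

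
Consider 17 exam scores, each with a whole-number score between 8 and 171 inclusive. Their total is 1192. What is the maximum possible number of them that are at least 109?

If k of the values are ≥ 109, the total is ≥ 109k + 8(17 − k).
Setting 109k + 8(17 − k) ≤ 1192 gives 101k ≤ 1056, so k ≤ 10.
k = 10 is achieved by 10 values at 109 and 7 at 8, total 1146; add 46 to one value (staying below 109) to reach 1192.

10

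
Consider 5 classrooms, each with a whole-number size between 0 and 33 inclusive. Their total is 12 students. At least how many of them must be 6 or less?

4

Each value above 6 is at least 7, contributing at least 7 − 0 = 7 above the floor 0.
The sum exceeds the floor total 0 by 12, so at most ⌊12/7⌋ = 1 exceed 6, and at least 4 are ≤ 6.
Exactly 4 works: 4 values at 0 and 1 at 7 total 7; raise one of the low values by 5 (still ≤ 6) to hit 12.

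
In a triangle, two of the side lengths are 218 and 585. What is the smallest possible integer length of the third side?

368

The third side must exceed |218 − 585| = 367.
The smallest integer above 367 is 368.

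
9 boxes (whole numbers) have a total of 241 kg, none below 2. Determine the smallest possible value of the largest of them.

The average is 241/9 > 26, so not all 9 can be 26 or less; the largest is ≥ 27.
Achievable: 7 of them at 27 and 2 at 26 total 241.

27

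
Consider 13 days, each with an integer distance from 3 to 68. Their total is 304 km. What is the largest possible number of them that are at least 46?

6

Suppose k of them are at least 46. Those contribute at least 46 each and the other 13 − k at least 3 each.
So the total is at least 46k + 3(13 − k) = 39 + 43k. This must be ≤ 304, giving k ≤ 6.
k = 6 is achieved by 6 values at 46 and 7 at 3, total 297; add 7 to one value (staying below 46) to reach 304.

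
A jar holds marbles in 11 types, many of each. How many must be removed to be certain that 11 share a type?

111

You could draw 10 of every type without reaching 11 of any — 110 in all.
One more forces 11 of some type, so 110 + 1 = 111.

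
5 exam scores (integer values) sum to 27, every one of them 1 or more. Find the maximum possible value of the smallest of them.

5

If every one of the 5 were at least 6, the total would be at least 5 × 6 = 30 > 27.
Equality holds with 3 values of 5 and 2 values of 6.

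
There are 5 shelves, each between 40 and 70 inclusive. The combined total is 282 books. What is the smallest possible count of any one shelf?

40

To make one shelf as small as possible, make the other 4 as large as possible.
The other 4 can take up 4 × 70 = 280 ≥ 282 − 40, so one shelf can sit at its floor of 40.
Achievable: one at 40 and the other 4 totalling 242, which fits since 4 × 40 ≤ 242 ≤ 4 × 70.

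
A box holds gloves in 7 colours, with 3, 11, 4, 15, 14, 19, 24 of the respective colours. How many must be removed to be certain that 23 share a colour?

89

In the worst case you take as many as possible of each colour without reaching 23: 3 + 11 + 4 + 15 + 14 + 19 + 22 = 88.
The next one must give 23 of some colour, so 88 + 1 = 89.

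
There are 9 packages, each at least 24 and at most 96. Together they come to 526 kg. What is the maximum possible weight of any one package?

96

Maximizing one value means minimizing the remaining 8.
The other 8 contribute at least 8 × 24 = 192, leaving at most 526 − 192 = 334.
But each package is capped at 96, so the maximum is 96.
Achievable: one at 96 and the other 8 totalling 430, which fits since 8 × 24 ≤ 430 ≤ 8 × 96.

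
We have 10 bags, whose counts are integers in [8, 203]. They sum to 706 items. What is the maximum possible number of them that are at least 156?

4

If k of the values are ≥ 156, the total is ≥ 156k + 8(10 − k).
Setting 156k + 8(10 − k) ≤ 706 gives 148k ≤ 626, so k ≤ 4.
k = 4 is achieved by 4 values at 156 and 6 at 8, total 672; add 34 to one value (staying below 156) to reach 706.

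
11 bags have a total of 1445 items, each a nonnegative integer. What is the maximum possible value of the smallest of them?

If every one of the 11 were at least 132, the total would be at least 11 × 132 = 1452 > 1445.
Taking 7 copies of 131 and 4 copies of 132 gives exactly 1445, so 131 is attained.

131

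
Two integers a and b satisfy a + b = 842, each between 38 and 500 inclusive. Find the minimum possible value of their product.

ab = a(842 − a) is concave in a, so over [342, 500] it is minimized at an endpoint.
At the endpoint a = 342, b = 842 − 342 = 500, so ab = 342 × 500 = 171000.

171000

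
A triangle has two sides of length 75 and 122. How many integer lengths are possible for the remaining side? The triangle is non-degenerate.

The triangle inequality gives |75 − 122| < c < 75 + 122, i.e. 47 < c < 197.
So c can be any integer from 48 to 196: 149 values.

149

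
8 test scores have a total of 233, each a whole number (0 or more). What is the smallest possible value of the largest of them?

The 8 values sum to 233, so their maximum is at least ⌈233/8⌉ = 30.
Taking 7 copies of 29 and 1 copy of 30 gives exactly 233, so 30 is attained.

30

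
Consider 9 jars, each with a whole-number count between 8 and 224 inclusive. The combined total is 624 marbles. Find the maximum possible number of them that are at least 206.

2

If k of the values are ≥ 206, the total is ≥ 206k + 8(9 − k).
Setting 206k + 8(9 − k) ≤ 624 gives 198k ≤ 552, so k ≤ 2.
k = 2 is achieved by 2 values at 206 and 7 at 8, total 468; add 156 to one value (staying below 206) to reach 624.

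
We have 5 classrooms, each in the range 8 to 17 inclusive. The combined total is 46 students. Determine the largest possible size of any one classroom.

To make one classroom as large as possible, make the other 4 as small as possible.
The other 4 contribute at least 4 × 8 = 32, leaving at most 46 − 32 = 14.
Since 14 ≤ 17, this is achievable: one at 14 and 4 at 8.

14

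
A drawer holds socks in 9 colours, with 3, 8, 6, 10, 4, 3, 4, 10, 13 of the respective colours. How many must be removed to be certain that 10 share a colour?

56

In the worst case you take as many as possible of each colour without reaching 10: 3 + 8 + 6 + 9 + 4 + 3 + 4 + 9 + 9 = 55.
The next one must give 10 of some colour, so 55 + 1 = 56.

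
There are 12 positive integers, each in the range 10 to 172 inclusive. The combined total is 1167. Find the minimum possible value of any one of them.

Minimizing one value means maximizing the remaining 11.
The other 11 can take up 11 × 172 = 1892 ≥ 1167 − 10, so one integer can sit at its floor of 10.
Achievable: one at 10 and the other 11 totalling 1157, which fits since 11 × 10 ≤ 1157 ≤ 11 × 172.

10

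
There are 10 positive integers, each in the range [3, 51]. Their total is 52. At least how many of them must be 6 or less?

Each value above 6 is at least 7, contributing at least 7 − 3 = 4 above the floor 3.
The sum exceeds the floor total 30 by 22, so at most ⌊22/4⌋ = 5 exceed 6, and at least 5 are ≤ 6.
Exactly 5 works: 5 values at 3 and 5 at 7 total 50; raise one of the low values by 2 (still ≤ 6) to hit 52.

5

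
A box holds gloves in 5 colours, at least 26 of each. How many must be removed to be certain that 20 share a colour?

In the worst case you draw 19 of each of the 5 colours: 5 × 19 = 95.
One more forces 20 of some colour, so 95 + 1 = 96.

96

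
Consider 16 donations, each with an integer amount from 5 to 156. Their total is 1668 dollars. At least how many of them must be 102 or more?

1

If only k of them are at least 102, the other 16 − k are at most 101, so the total is at most k·156 + (16 − k)·101.
This must reach 1668, so k·156 + (16 − k)·101 ≥ 1668, giving k ≥ 1.
Exactly 1 works: 1 value at 156 and 15 at 101 total 1671; lower one of the high values by 3 (still ≥ 102) to hit 1668.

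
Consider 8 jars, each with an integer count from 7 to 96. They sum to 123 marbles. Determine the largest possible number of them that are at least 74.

1

Suppose k of them are at least 74. Those contribute at least 74 each and the other 8 − k at least 7 each.
So the total is at least 74k + 7(8 − k) = 56 + 67k. This must be ≤ 123, giving k ≤ 1.
k = 1 is achieved by 1 value at 74 and 7 at 7, total 123.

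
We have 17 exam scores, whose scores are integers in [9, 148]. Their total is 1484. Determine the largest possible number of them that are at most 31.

Each value at 31 or below falls at least 148 − 31 = 117 short of the ceiling 148.
The ceiling total is 17 × 148 = 2516, and we need 1484, so at most ⌊(2516 − 1484)/117⌋ = 8 can be that low.
k = 8 is achieved by 8 values at 31 and 9 at 148, total 1580; lower one of the 148's by 96 (still > 31) to reach 1484.

8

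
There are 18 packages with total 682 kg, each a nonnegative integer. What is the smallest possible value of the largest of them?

38

The 18 values sum to 682, so their maximum is at least ⌈682/18⌉ = 38.
Equality holds with 16 values of 38 and 2 values of 37.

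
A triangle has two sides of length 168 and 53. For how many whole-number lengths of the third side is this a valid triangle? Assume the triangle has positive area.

The triangle inequality gives |168 − 53| < c < 168 + 53, i.e. 115 < c < 221.
So c can be any integer from 116 to 220: 105 values.

105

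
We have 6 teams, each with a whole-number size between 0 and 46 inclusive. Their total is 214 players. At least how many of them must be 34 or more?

Suppose at most 6 − j of them reach 34; then j values are ≤ 33 and the rest ≤ 46.
The total is then ≤ 33·j + 46·(6 − j) = 276 − 13j. For this to be ≥ 214 we need j ≤ 4, so at least 6 − 4 = 2 must reach 34.
Exactly 2 works: 2 values at 46 and 4 at 33 total 224; lower one of the high values by 10 (still ≥ 34) to hit 214.

2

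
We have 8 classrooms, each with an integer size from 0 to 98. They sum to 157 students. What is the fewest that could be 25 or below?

2

If only k of them are at most 25, the other 8 − k are at least 26, so the total is at least (8 − k)·26 + k·0.
This is ≤ 157, so (8 − k)·26 + 0k ≤ 157, which gives k ≥ 2.
Exactly 2 works: 2 values at 0 and 6 at 26 total 156; raise one of the low values by 1 (still ≤ 25) to hit 157.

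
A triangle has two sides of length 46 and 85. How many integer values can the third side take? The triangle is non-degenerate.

The triangle inequality gives |46 − 85| < c < 46 + 85, i.e. 39 < c < 131.
So c can be any integer from 40 to 130: 91 values.

91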